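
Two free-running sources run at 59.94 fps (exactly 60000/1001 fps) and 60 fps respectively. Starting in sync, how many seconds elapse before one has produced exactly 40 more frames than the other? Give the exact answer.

The gap grows by |60 − 60000/1001| = 60/1001 frames per second.
Time for a 40-frame gap: 40 ÷ (60/1001) = 2002/3 s.

2002/3 seconds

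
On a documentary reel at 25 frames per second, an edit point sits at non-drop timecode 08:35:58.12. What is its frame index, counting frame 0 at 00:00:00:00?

773962

Total seconds to the label: (8 × 3600 + 35 × 60 + 58) = 30958.
Frame index = 30958 × 25 + 12 = 773962.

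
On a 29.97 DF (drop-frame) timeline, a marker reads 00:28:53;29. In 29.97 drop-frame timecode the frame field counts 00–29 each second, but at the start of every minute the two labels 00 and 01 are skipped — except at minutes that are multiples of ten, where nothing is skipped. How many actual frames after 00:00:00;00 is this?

51967

Complete 10-minute blocks: 2, each 17982 frames → 35964.
Remaining 8 whole minutes in the current block: 1800 + 7 × 1798 = 14386 frames.
Within the current minute: 53 × 30 + 29 − 2 = 1617 (labels ;00/;01 skipped at this minute). Total = 35964 + 14386 + 1617 = 51967.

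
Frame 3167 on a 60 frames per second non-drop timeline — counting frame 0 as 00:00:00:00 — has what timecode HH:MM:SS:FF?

3167 ÷ 60 = 52 full seconds, remainder 47 frames.
52 s = 0 h 0 min 52 s.
Timecode: 00:00:52:47.

00:00:52:47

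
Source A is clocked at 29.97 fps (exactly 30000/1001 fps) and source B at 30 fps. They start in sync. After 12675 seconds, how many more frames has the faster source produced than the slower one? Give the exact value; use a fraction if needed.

A emits 30000/1001 × 12675 = 29250000/77 frames; B emits 30 × 12675 = 380250.
Difference = 29250/77 frames (≈ 379.8701); B is ahead of A.

29250/77 frames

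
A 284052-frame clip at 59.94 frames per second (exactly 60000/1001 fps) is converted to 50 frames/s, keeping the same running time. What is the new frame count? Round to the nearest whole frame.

Frames at target rate = 284052 × (50) / (60000/1001) = 23694671/100 ≈ 236946.710.
Nearest whole frame: 236947.

236947 frames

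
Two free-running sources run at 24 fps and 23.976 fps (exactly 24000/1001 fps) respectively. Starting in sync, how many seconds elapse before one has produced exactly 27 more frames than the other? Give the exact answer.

The gap grows by |24000/1001 − 24| = 24/1001 frames per second.
Time for a 27-frame gap: 27 ÷ (24/1001) = 1126.125 s.

1126.125 seconds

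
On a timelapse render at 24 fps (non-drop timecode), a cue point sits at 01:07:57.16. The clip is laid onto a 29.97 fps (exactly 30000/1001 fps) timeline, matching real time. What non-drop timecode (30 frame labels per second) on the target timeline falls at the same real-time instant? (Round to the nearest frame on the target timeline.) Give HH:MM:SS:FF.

Source frame index: (1×3600 + 7×60 + 57) × 24 + 16 = 97864.
Real time: 97864 / (24) = 12233/3 s.
Target frame: (12233/3) × (30000/1001) = 9410000/77 ≈ 122207.792 → 122208.
At 30 labels/s: frame 122208 → 01:07:53:18.

01:07:53:18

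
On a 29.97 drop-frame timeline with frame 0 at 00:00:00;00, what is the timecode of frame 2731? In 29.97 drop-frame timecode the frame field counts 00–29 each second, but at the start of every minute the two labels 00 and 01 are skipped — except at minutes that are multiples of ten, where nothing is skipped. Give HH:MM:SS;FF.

00:01:31;03

Each 10-minute DF block holds 10 × 60 × 30 − 9 × 2 = 17982 frames. 2731 ÷ 17982 → 0 full blocks, remainder 2731.
Within the partial block the first minute is 1800 frames and each further minute 1798, so 1 further minute boundary passed. Total skipped labels = 18 × 0 + 2 × 1 = 2.
Non-drop label index = 2731 + 2 = 2733; at 30 labels/s that is 00:01:31:03, i.e. DF 00:01:31;03.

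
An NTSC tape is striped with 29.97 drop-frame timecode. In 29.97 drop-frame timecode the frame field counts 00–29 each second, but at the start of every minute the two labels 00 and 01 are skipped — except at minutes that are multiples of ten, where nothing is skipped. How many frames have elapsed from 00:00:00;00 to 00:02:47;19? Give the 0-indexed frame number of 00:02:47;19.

5025

Complete 10-minute blocks: 0, each 17982 frames → 0.
Remaining 2 whole minutes in the current block: 1800 + 1 × 1798 = 3598 frames.
Within the current minute: 47 × 30 + 19 − 2 = 1427 (labels ;00/;01 skipped at this minute). Total = 0 + 3598 + 1427 = 5025.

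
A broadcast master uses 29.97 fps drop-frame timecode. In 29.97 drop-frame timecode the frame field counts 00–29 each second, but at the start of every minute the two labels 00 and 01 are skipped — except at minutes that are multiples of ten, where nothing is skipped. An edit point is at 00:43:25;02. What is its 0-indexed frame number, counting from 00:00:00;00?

78074

As if non-drop at 30 labels/s: (0 × 3600 + 43 × 60 + 25) × 30 + 2 = 78152.
Minute boundaries passed: 43; those not divisible by 10: 43 − 4 = 39; dropped labels = 2 × 39 = 78.
Actual frame index = 78152 − 78 = 78074.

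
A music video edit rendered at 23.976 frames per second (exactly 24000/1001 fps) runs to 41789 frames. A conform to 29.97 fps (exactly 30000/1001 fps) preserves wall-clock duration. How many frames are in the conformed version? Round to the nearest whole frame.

52236 frames

Frames at target rate = 41789 × (30000/1001) / (24000/1001) = 208945/4 ≈ 52236.250.
Nearest whole frame: 52236.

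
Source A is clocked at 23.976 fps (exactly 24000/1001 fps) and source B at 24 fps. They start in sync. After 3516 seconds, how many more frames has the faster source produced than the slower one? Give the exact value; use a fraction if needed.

84384/1001 frames

A emits 24000/1001 × 3516 = 84384000/1001 frames; B emits 24 × 3516 = 84384.
Difference = 84384/1001 frames (≈ 84.2997); B is ahead of A.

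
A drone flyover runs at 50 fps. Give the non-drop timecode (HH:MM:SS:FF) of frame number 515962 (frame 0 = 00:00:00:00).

515962 ÷ 50 = 10319 full seconds, remainder 12 frames.
10319 s = 2 h 51 min 59 s.
Timecode: 02:51:59:12.

02:51:59:12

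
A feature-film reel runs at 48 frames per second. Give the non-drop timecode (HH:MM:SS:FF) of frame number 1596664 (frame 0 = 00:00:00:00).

1596664 ÷ 48 = 33263 full seconds, remainder 40 frames.
33263 s = 9 h 14 min 23 s.
Timecode: 09:14:23:40.

09:14:23:40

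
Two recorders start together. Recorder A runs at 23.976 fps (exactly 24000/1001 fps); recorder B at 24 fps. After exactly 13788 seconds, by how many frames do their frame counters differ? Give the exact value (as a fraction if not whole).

A emits 24000/1001 × 13788 = 330912000/1001 frames; B emits 24 × 13788 = 330912.
Difference = 330912/1001 frames (≈ 330.5814); B is ahead of A.

330912/1001 frames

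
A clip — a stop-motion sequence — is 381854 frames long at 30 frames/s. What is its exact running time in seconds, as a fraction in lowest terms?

Running time = 381854 ÷ (30) = 381854 × 1/30 = 190927/15 s.

190927/15 seconds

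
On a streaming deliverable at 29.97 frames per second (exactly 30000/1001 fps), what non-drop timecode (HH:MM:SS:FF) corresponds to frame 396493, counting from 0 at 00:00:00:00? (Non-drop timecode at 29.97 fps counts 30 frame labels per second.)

03:40:16:13

396493 ÷ 30 = 13216 full seconds, remainder 13 frames.
13216 s = 3 h 40 min 16 s.
Timecode: 03:40:16:13.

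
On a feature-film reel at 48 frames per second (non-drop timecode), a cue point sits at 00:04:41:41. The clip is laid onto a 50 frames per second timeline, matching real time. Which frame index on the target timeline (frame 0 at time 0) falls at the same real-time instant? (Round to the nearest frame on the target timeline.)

frame 14093

Source frame index: (0×3600 + 4×60 + 41) × 48 + 41 = 13529.
Real time: 13529 / (48) = 13529/48 s.
Target frame: (13529/48) × (50) = 338225/24 ≈ 14092.708 → 14093.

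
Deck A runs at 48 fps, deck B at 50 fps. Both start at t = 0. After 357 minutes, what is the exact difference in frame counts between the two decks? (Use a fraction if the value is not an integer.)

42840 frames

357 min = 21420 s.
A emits 48 × 21420 = 1028160 frames; B emits 50 × 21420 = 1071000.
Difference = 42840 frames; B is ahead of A.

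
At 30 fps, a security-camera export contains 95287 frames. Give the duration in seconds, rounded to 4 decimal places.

3176.2333 seconds

Running time = 95287 × 1/30 = 95287/30 s ≈ 3176.2333 s.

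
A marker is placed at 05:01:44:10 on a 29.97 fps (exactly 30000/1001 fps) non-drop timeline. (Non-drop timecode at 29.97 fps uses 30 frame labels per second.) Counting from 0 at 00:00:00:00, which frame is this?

Total seconds to the label: (5 × 3600 + 1 × 60 + 44) = 18104.
Frame index = 18104 × 30 + 10 = 543130.

543130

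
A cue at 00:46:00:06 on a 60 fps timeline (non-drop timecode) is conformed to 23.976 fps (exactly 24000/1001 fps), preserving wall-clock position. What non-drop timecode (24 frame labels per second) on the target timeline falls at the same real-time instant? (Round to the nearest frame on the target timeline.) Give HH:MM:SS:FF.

Source frame index: (0×3600 + 46×60 + 0) × 60 + 6 = 165606.
Real time: 165606 / (60) = 27601/10 s.
Target frame: (27601/10) × (24000/1001) = 9463200/143 ≈ 66176.224 → 66176.
At 24 labels/s: frame 66176 → 00:45:57:08.

00:45:57:08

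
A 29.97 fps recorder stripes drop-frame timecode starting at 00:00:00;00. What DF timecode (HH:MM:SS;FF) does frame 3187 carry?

Ten DF minutes hold 17982 frames, so frame 3187 lies in block 0 (frames 0–17981) with 3187 frames into that block.
The block's first minute is 1800 frames and the rest 1798 each; 3187 frames reaches minute 1, so 0 × 18 + 1 × 2 = 2 labels have been skipped so far.
Adding those back, label number 3187 + 2 = 3189 at 30 labels/s is 106 s + 9 f = 0 h 1 min 46 s frame 9, i.e. 00:01:46;09.

00:01:46;09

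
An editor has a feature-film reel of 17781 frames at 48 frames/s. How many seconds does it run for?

Running time = 17781 / (48) = 370.4375 s.

370.4375 seconds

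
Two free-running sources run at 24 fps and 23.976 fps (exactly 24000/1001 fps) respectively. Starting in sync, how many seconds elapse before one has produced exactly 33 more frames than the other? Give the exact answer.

1376.375 seconds

The gap grows by |24000/1001 − 24| = 24/1001 frames per second.
Time for a 33-frame gap: 33 ÷ (24/1001) = 1376.375 s.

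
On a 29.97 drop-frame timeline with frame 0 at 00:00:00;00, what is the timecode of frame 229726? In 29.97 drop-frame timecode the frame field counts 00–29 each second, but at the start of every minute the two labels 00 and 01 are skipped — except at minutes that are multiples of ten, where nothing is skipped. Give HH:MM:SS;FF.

02:07:45;06

Ten DF minutes hold 17982 frames, so frame 229726 lies in block 12 (frames 215784–233765) with 13942 frames into that block.
The block's first minute is 1800 frames and the rest 1798 each; 13942 frames reaches minute 7, so 12 × 18 + 7 × 2 = 230 labels have been skipped so far.
Adding those back, label number 229726 + 230 = 229956 at 30 labels/s is 7665 s + 6 f = 2 h 7 min 45 s frame 6, i.e. 02:07:45;06.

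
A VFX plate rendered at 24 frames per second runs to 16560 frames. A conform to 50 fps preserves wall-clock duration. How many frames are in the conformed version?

34500 frames

Target frames = source frames × (target rate / source rate) = 16560 × (50)/(24) = 16560 × 25/12 = 34500.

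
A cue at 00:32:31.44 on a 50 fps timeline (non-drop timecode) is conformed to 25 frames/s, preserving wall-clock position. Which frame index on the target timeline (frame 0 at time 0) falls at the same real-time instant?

frame 48797

Source frame index: (0×3600 + 32×60 + 31) × 50 + 44 = 97594.
Real time: 97594 / (50) = 48797/25 s.
Target frame: (48797/25) × (25) = 48797.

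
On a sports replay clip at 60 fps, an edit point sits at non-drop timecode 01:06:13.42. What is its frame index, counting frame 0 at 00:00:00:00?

Total seconds to the label: (1 × 3600 + 6 × 60 + 13) = 3973.
Frame index = 3973 × 60 + 42 = 238422.

238422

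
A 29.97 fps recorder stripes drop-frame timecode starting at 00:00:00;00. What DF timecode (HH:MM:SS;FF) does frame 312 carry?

Ten DF minutes hold 17982 frames, so frame 312 lies in block 0 (frames 0–17981) with 312 frames into that block.
The block's first minute is 1800 frames and the rest 1798 each; 312 frames reaches minute 0, so 0 × 18 + 0 × 2 = 0 labels have been skipped so far.
Adding those back, label number 312 + 0 = 312 at 30 labels/s is 10 s + 12 f = 0 h 0 min 10 s frame 12, i.e. 00:00:10;12.

00:00:10;12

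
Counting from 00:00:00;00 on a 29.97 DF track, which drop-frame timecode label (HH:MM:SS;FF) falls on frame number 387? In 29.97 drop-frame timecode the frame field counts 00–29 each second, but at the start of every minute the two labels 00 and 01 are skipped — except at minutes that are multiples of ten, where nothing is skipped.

Ten DF minutes hold 17982 frames, so frame 387 lies in block 0 (frames 0–17981) with 387 frames into that block.
The block's first minute is 1800 frames and the rest 1798 each; 387 frames reaches minute 0, so 0 × 18 + 0 × 2 = 0 labels have been skipped so far.
Adding those back, label number 387 + 0 = 387 at 30 labels/s is 12 s + 27 f = 0 h 0 min 12 s frame 27, i.e. 00:00:12;27.

00:00:12;27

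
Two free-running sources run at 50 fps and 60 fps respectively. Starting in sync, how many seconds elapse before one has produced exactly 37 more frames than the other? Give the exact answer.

The gap grows by |60 − 50| = 10 frames per second.
Time for a 37-frame gap: 37 ÷ (10) = 3.7 s.

3.7 seconds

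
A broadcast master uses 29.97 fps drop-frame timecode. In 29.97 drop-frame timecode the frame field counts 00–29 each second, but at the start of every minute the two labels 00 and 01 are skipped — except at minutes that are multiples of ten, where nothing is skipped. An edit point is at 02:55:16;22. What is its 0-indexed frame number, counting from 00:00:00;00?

As if non-drop at 30 labels/s: (2 × 3600 + 55 × 60 + 16) × 30 + 22 = 315502.
Minute boundaries passed: 175; those not divisible by 10: 175 − 17 = 158; dropped labels = 2 × 158 = 316.
Actual frame index = 315502 − 316 = 315186.

315186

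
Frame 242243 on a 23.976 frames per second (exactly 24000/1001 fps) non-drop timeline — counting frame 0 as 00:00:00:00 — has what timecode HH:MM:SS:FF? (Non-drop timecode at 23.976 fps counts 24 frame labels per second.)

02:48:13:11

242243 ÷ 24 = 10093 full seconds, remainder 11 frames.
10093 s = 2 h 48 min 13 s.
Timecode: 02:48:13:11.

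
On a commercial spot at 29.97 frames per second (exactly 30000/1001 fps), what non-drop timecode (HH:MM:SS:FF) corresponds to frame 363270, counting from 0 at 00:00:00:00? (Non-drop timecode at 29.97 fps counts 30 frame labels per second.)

363270 ÷ 30 = 12109 full seconds, remainder 0 frames.
12109 s = 3 h 21 min 49 s.
Timecode: 03:21:49:00.

03:21:49:00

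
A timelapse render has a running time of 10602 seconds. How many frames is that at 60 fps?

636120 frames

Frames = 10602 × 60 = 636120.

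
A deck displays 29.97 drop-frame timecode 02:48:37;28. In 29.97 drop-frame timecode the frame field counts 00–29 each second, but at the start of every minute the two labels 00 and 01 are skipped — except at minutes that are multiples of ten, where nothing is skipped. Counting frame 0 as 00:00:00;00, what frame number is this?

As if non-drop at 30 labels/s: (2 × 3600 + 48 × 60 + 37) × 30 + 28 = 303538.
Minute boundaries passed: 168; those not divisible by 10: 168 − 16 = 152; dropped labels = 2 × 152 = 304.
Actual frame index = 303538 − 304 = 303234.

303234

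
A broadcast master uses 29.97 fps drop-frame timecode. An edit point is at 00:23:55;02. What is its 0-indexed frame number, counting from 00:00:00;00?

43010

As if non-drop at 30 labels/s: (0 × 3600 + 23 × 60 + 55) × 30 + 2 = 43052.
Minute boundaries passed: 23; those not divisible by 10: 23 − 2 = 21; dropped labels = 2 × 21 = 42.
Actual frame index = 43052 − 42 = 43010.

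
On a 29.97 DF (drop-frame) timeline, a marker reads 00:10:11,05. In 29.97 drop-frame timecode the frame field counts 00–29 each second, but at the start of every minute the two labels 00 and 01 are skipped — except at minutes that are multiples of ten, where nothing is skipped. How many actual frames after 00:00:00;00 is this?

18317

As if non-drop at 30 labels/s: (0 × 3600 + 10 × 60 + 11) × 30 + 5 = 18335.
Minute boundaries passed: 10; those not divisible by 10: 10 − 1 = 9; dropped labels = 2 × 9 = 18.
Actual frame index = 18335 − 18 = 18317.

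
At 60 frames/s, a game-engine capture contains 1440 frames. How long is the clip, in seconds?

Running time = 1440 / (60) = 24 s.

24 seconds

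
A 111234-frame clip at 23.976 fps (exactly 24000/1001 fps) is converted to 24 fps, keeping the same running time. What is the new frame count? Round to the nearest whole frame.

111345 frames

Frames at target rate = 111234 × (24) / (24000/1001) = 55672617/500 ≈ 111345.234.
Nearest whole frame: 111345.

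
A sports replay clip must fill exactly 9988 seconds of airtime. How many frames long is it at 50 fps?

Frames = 9988 × 50 = 499400.

499400 frames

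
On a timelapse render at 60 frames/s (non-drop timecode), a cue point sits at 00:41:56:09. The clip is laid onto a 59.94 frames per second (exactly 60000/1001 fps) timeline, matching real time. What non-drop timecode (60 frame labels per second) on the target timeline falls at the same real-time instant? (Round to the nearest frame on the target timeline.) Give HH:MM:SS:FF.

00:41:53:38

Source frame index: (0×3600 + 41×60 + 56) × 60 + 9 = 150969.
Real time: 150969 / (60) = 50323/20 s.
Target frame: (50323/20) × (60000/1001) = 1659000/11 ≈ 150818.182 → 150818.
At 60 labels/s: frame 150818 → 00:41:53:38.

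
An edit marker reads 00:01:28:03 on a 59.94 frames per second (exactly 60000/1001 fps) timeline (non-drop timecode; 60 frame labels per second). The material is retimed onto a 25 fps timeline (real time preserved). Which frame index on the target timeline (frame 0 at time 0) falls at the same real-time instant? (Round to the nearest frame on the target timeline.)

frame 2203

Source frame index: (0×3600 + 1×60 + 28) × 60 + 3 = 5283.
Real time: 5283 / (60000/1001) = 1762761/20000 s.
Target frame: (1762761/20000) × (25) = 1762761/800 ≈ 2203.451 → 2203.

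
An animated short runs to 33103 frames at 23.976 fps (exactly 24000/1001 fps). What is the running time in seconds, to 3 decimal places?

Running time = 33103 × 1001/24000 = 33136103/24000 s ≈ 1380.671 s.

1380.671 seconds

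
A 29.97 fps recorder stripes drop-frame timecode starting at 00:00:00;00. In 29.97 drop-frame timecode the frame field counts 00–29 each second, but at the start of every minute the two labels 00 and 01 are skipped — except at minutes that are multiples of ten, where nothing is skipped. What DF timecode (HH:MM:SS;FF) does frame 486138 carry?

04:30:20;24

Ten DF minutes hold 17982 frames, so frame 486138 lies in block 27 (frames 485514–503495) with 624 frames into that block.
The block's first minute is 1800 frames and the rest 1798 each; 624 frames reaches minute 0, so 27 × 18 + 0 × 2 = 486 labels have been skipped so far.
Adding those back, label number 486138 + 486 = 486624 at 30 labels/s is 16220 s + 24 f = 4 h 30 min 20 s frame 24, i.e. 04:30:20;24.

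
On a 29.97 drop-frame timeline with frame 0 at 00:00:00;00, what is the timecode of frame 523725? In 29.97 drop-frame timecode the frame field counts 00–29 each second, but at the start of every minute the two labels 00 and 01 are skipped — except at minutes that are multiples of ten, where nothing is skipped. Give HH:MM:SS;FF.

Ten DF minutes hold 17982 frames, so frame 523725 lies in block 29 (frames 521478–539459) with 2247 frames into that block.
The block's first minute is 1800 frames and the rest 1798 each; 2247 frames reaches minute 1, so 29 × 18 + 1 × 2 = 524 labels have been skipped so far.
Adding those back, label number 523725 + 524 = 524249 at 30 labels/s is 17474 s + 29 f = 4 h 51 min 14 s frame 29, i.e. 04:51:14;29.

04:51:14;29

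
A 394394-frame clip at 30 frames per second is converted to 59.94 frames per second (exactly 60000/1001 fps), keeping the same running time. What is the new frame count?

788000 frames

Target frames = source frames × (target rate / source rate) = 394394 × (60000/1001)/(30) = 394394 × 2000/1001 = 788000.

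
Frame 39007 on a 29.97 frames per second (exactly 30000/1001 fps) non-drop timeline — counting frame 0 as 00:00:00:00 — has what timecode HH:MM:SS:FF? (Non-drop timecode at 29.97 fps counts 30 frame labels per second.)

00:21:40:07

39007 ÷ 30 = 1300 full seconds, remainder 7 frames.
1300 s = 0 h 21 min 40 s.
Timecode: 00:21:40:07.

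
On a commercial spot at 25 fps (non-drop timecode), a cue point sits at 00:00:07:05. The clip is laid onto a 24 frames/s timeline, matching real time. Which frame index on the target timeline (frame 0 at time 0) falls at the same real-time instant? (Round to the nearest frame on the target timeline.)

frame 173

Source frame index: (0×3600 + 0×60 + 7) × 25 + 5 = 180.
Real time: 180 / (25) = 36/5 s.
Target frame: (36/5) × (24) = 864/5 ≈ 172.800 → 173.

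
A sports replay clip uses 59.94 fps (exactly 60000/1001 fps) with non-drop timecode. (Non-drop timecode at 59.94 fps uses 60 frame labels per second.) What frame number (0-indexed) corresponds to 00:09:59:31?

frame 35971

Total seconds to the label: (0 × 3600 + 9 × 60 + 59) = 599.
Frame index = 599 × 60 + 31 = 35971.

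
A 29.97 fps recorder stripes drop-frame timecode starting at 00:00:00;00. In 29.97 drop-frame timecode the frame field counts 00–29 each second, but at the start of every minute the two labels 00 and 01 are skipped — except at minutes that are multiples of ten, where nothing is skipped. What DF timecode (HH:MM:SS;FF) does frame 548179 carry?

05:04:50;27

Each 10-minute DF block holds 10 × 60 × 30 − 9 × 2 = 17982 frames. 548179 ÷ 17982 → 30 full blocks, remainder 8719.
Within the partial block the first minute is 1800 frames and each further minute 1798, so 4 further minute boundaries passed. Total skipped labels = 18 × 30 + 2 × 4 = 548.
Non-drop label index = 548179 + 548 = 548727; at 30 labels/s that is 05:04:50:27, i.e. DF 05:04:50;27.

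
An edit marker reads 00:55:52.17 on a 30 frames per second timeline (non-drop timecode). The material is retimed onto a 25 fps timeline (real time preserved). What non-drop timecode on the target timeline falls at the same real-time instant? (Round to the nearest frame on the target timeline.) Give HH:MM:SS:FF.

Source frame index: (0×3600 + 55×60 + 52) × 30 + 17 = 100577.
Real time: 100577 / (30) = 100577/30 s.
Target frame: (100577/30) × (25) = 502885/6 ≈ 83814.167 → 83814.
At 25 labels/s: frame 83814 → 00:55:52:14.

00:55:52:14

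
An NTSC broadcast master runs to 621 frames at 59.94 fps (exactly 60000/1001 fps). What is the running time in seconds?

10.36035 seconds

Running time = 621 / (60000/1001) = 10.36035 s.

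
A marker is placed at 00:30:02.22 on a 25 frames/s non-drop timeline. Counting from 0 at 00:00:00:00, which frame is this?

45072

Total seconds to the label: (0 × 3600 + 30 × 60 + 2) = 1802.
Frame index = 1802 × 25 + 22 = 45072.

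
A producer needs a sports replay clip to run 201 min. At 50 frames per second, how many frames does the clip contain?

603000 frames

201 min = 12060 s.
Frames = 12060 × 50 = 603000.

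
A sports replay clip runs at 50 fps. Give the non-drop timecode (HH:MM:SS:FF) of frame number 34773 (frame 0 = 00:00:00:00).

34773 ÷ 50 = 695 full seconds, remainder 23 frames.
695 s = 0 h 11 min 35 s.
Timecode: 00:11:35:23.

00:11:35:23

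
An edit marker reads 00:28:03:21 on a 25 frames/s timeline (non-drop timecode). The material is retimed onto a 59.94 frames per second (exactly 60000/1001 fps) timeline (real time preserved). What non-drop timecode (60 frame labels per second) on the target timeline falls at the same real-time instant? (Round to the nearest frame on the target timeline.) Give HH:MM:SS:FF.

Source frame index: (0×3600 + 28×60 + 3) × 25 + 21 = 42096.
Real time: 42096 / (25) = 42096/25 s.
Target frame: (42096/25) × (60000/1001) = 101030400/1001 ≈ 100929.471 → 100929.
At 60 labels/s: frame 100929 → 00:28:02:09.

00:28:02:09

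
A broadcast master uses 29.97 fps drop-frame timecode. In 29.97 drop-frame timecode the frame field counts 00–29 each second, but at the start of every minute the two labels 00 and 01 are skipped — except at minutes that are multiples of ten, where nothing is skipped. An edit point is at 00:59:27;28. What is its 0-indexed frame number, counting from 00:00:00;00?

106930

Complete 10-minute blocks: 5, each 17982 frames → 89910.
Remaining 9 whole minutes in the current block: 1800 + 8 × 1798 = 16184 frames.
Within the current minute: 27 × 30 + 28 − 2 = 836 (labels ;00/;01 skipped at this minute). Total = 89910 + 16184 + 836 = 106930.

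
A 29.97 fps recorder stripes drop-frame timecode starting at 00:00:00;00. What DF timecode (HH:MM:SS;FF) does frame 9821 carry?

Ten DF minutes hold 17982 frames, so frame 9821 lies in block 0 (frames 0–17981) with 9821 frames into that block.
The block's first minute is 1800 frames and the rest 1798 each; 9821 frames reaches minute 5, so 0 × 18 + 5 × 2 = 10 labels have been skipped so far.
Adding those back, label number 9821 + 10 = 9831 at 30 labels/s is 327 s + 21 f = 0 h 5 min 27 s frame 21, i.e. 00:05:27;21.

00:05:27;21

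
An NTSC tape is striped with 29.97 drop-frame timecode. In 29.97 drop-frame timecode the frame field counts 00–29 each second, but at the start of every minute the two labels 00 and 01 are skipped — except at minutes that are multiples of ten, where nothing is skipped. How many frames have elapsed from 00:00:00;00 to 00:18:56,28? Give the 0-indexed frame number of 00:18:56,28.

Complete 10-minute blocks: 1, each 17982 frames → 17982.
Remaining 8 whole minutes in the current block: 1800 + 7 × 1798 = 14386 frames.
Within the current minute: 56 × 30 + 28 − 2 = 1706 (labels ;00/;01 skipped at this minute). Total = 17982 + 14386 + 1706 = 34074.

34074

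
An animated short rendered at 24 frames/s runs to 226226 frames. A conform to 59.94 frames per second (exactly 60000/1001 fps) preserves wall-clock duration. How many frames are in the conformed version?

565000 frames

Target frames = source frames × (target rate / source rate) = 226226 × (60000/1001)/(24) = 226226 × 2500/1001 = 565000.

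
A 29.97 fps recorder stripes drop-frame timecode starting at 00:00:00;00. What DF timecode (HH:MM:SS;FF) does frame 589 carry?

00:00:19;19

Ten DF minutes hold 17982 frames, so frame 589 lies in block 0 (frames 0–17981) with 589 frames into that block.
The block's first minute is 1800 frames and the rest 1798 each; 589 frames reaches minute 0, so 0 × 18 + 0 × 2 = 0 labels have been skipped so far.
Adding those back, label number 589 + 0 = 589 at 30 labels/s is 19 s + 19 f = 0 h 0 min 19 s frame 19, i.e. 00:00:19;19.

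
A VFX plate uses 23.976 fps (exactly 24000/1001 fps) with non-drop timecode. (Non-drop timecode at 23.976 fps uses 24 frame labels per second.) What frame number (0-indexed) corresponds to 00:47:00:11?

Total seconds to the label: (0 × 3600 + 47 × 60 + 0) = 2820.
Frame index = 2820 × 24 + 11 = 67691.

frame 67691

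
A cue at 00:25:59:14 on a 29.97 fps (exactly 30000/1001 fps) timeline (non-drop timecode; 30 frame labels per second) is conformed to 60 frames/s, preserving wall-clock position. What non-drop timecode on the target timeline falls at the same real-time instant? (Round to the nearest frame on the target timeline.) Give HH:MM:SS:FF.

Source frame index: (0×3600 + 25×60 + 59) × 30 + 14 = 46784.
Real time: 46784 / (30000/1001) = 2926924/1875 s.
Target frame: (2926924/1875) × (60) = 11707696/125 ≈ 93661.568 → 93662.
At 60 labels/s: frame 93662 → 00:26:01:02.

00:26:01:02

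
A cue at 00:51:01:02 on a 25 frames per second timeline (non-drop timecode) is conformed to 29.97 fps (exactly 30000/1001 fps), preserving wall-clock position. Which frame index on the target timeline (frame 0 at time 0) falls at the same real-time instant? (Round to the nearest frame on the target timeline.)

frame 91741

Source frame index: (0×3600 + 51×60 + 1) × 25 + 2 = 76527.
Real time: 76527 / (25) = 76527/25 s.
Target frame: (76527/25) × (30000/1001) = 8348400/91 ≈ 91740.659 → 91741.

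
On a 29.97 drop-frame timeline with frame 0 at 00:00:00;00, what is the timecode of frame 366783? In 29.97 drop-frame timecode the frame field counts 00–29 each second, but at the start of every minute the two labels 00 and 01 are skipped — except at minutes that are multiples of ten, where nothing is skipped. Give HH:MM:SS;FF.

Each 10-minute DF block holds 10 × 60 × 30 − 9 × 2 = 17982 frames. 366783 ÷ 17982 → 20 full blocks, remainder 7143.
Within the partial block the first minute is 1800 frames and each further minute 1798, so 3 further minute boundaries passed. Total skipped labels = 18 × 20 + 2 × 3 = 366.
Non-drop label index = 366783 + 366 = 367149; at 30 labels/s that is 03:23:58:09, i.e. DF 03:23:58;09.

03:23:58;09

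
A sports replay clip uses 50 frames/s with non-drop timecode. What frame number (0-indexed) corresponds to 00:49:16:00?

frame 147800

Total seconds to the label: (0 × 3600 + 49 × 60 + 16) = 2956.
Frame index = 2956 × 50 + 0 = 147800.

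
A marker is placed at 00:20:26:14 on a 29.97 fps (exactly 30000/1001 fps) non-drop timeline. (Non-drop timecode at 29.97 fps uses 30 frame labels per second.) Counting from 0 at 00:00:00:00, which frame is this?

frame 36794

Total seconds to the label: (0 × 3600 + 20 × 60 + 26) = 1226.
Frame index = 1226 × 30 + 14 = 36794.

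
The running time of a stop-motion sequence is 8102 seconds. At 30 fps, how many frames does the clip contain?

243060 frames

Frames = 8102 × 30 = 243060.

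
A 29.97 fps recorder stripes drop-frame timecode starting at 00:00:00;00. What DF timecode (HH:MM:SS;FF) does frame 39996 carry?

Each 10-minute DF block holds 10 × 60 × 30 − 9 × 2 = 17982 frames. 39996 ÷ 17982 → 2 full blocks, remainder 4032.
Within the partial block the first minute is 1800 frames and each further minute 1798, so 2 further minute boundaries passed. Total skipped labels = 18 × 2 + 2 × 2 = 40.
Non-drop label index = 39996 + 40 = 40036; at 30 labels/s that is 00:22:14:16, i.e. DF 00:22:14;16.

00:22:14;16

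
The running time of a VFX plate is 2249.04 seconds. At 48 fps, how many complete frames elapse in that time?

107953 frames

Frames = 2249.04 × 48 = 2698848/25 ≈ 107953.9200.
Complete frames: 107953.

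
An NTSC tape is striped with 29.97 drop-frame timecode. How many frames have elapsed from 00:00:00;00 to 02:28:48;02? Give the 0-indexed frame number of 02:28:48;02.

Complete 10-minute blocks: 14, each 17982 frames → 251748.
Remaining 8 whole minutes in the current block: 1800 + 7 × 1798 = 14386 frames.
Within the current minute: 48 × 30 + 2 − 2 = 1440 (labels ;00/;01 skipped at this minute). Total = 251748 + 14386 + 1440 = 267574.

267574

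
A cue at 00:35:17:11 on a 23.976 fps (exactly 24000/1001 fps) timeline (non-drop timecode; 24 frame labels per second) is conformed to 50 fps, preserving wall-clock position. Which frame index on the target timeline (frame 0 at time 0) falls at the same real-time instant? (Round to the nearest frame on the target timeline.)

frame 105979

Source frame index: (0×3600 + 35×60 + 17) × 24 + 11 = 50819.
Real time: 50819 / (24000/1001) = 50869819/24000 s.
Target frame: (50869819/24000) × (50) = 50869819/480 ≈ 105978.790 → 105979.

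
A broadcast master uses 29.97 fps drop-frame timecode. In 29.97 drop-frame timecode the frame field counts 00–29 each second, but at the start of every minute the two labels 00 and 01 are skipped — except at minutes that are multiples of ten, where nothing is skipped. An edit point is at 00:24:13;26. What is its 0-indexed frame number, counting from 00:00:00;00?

Complete 10-minute blocks: 2, each 17982 frames → 35964.
Remaining 4 whole minutes in the current block: 1800 + 3 × 1798 = 7194 frames.
Within the current minute: 13 × 30 + 26 − 2 = 414 (labels ;00/;01 skipped at this minute). Total = 35964 + 7194 + 414 = 43572.

43572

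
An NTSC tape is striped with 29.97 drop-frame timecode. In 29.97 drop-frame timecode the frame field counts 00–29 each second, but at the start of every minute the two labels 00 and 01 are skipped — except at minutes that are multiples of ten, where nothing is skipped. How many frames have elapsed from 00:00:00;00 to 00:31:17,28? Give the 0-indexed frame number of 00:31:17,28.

Complete 10-minute blocks: 3, each 17982 frames → 53946.
Remaining 1 whole minute in the current block: 1800 + 0 × 1798 = 1800 frames.
Within the current minute: 17 × 30 + 28 − 2 = 536 (labels ;00/;01 skipped at this minute). Total = 53946 + 1800 + 536 = 56282.

56282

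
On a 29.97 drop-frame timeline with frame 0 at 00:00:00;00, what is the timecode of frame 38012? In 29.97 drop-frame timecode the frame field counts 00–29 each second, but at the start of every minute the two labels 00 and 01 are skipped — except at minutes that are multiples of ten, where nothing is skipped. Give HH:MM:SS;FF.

00:21:08;10

Each 10-minute DF block holds 10 × 60 × 30 − 9 × 2 = 17982 frames. 38012 ÷ 17982 → 2 full blocks, remainder 2048.
Within the partial block the first minute is 1800 frames and each further minute 1798, so 1 further minute boundary passed. Total skipped labels = 18 × 2 + 2 × 1 = 38.
Non-drop label index = 38012 + 38 = 38050; at 30 labels/s that is 00:21:08:10, i.e. DF 00:21:08;10.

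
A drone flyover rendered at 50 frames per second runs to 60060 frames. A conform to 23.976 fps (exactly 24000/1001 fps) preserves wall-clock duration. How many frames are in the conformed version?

Target frames = source frames × (target rate / source rate) = 60060 × (24000/1001)/(50) = 60060 × 480/1001 = 28800.

28800 frames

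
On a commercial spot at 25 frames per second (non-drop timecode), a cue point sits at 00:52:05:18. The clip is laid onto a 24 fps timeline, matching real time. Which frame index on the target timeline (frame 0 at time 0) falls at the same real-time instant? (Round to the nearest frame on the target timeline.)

Source frame index: (0×3600 + 52×60 + 5) × 25 + 18 = 78143.
Real time: 78143 / (25) = 78143/25 s.
Target frame: (78143/25) × (24) = 1875432/25 ≈ 75017.280 → 75017.

frame 75017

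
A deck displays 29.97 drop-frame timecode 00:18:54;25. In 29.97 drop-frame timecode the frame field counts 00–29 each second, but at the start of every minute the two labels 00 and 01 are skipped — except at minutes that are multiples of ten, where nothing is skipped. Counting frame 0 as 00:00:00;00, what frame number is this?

34011

Complete 10-minute blocks: 1, each 17982 frames → 17982.
Remaining 8 whole minutes in the current block: 1800 + 7 × 1798 = 14386 frames.
Within the current minute: 54 × 30 + 25 − 2 = 1643 (labels ;00/;01 skipped at this minute). Total = 17982 + 14386 + 1643 = 34011.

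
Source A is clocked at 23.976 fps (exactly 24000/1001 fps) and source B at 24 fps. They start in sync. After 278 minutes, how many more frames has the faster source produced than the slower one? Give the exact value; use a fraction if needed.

278 min = 16680 s.
A emits 24000/1001 × 16680 = 400320000/1001 frames; B emits 24 × 16680 = 400320.
Difference = 400320/1001 frames (≈ 399.9201); B is ahead of A.

400320/1001 frames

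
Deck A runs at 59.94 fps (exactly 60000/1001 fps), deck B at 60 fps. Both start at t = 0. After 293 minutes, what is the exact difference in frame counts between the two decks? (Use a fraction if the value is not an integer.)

1054800/1001 frames

293 min = 17580 s.
A emits 60000/1001 × 17580 = 1054800000/1001 frames; B emits 60 × 17580 = 1054800.
Difference = 1054800/1001 frames (≈ 1053.7463); B is ahead of A.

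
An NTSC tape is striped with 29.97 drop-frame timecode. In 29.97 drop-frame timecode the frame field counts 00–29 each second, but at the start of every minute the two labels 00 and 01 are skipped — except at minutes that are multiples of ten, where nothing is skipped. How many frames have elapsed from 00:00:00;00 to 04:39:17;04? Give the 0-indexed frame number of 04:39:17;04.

As if non-drop at 30 labels/s: (4 × 3600 + 39 × 60 + 17) × 30 + 4 = 502714.
Minute boundaries passed: 279; those not divisible by 10: 279 − 27 = 252; dropped labels = 2 × 252 = 504.
Actual frame index = 502714 − 504 = 502210.

502210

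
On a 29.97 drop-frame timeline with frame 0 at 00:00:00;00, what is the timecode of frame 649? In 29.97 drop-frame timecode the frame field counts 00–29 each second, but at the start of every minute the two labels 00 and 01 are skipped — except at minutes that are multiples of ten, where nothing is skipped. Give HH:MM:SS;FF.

Each 10-minute DF block holds 10 × 60 × 30 − 9 × 2 = 17982 frames. 649 ÷ 17982 → 0 full blocks, remainder 649.
Within the partial block the first minute is 1800 frames and each further minute 1798, so 0 further minute boundaries passed. Total skipped labels = 18 × 0 + 2 × 0 = 0.
Non-drop label index = 649 + 0 = 649; at 30 labels/s that is 00:00:21:19, i.e. DF 00:00:21;19.

00:00:21;19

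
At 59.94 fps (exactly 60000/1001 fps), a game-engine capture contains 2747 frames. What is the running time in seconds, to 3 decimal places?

Running time = 2747 × 1001/60000 = 2749747/60000 s ≈ 45.829 s.

45.829 seconds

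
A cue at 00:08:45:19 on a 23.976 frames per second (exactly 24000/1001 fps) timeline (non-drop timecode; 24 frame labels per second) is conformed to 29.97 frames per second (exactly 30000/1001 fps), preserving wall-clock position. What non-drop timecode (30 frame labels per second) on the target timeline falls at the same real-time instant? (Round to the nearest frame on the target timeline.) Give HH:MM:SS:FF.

Source frame index: (0×3600 + 8×60 + 45) × 24 + 19 = 12619.
Real time: 12619 / (24000/1001) = 12631619/24000 s.
Target frame: (12631619/24000) × (30000/1001) = 63095/4 ≈ 15773.750 → 15774.
At 30 labels/s: frame 15774 → 00:08:45:24.

00:08:45:24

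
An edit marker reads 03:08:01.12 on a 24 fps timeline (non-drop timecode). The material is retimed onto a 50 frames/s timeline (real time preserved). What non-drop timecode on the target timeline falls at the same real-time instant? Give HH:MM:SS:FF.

Source frame index: (3×3600 + 8×60 + 1) × 24 + 12 = 270756.
Real time: 270756 / (24) = 22563/2 s.
Target frame: (22563/2) × (50) = 564075.
At 50 labels/s: frame 564075 → 03:08:01:25.

03:08:01:25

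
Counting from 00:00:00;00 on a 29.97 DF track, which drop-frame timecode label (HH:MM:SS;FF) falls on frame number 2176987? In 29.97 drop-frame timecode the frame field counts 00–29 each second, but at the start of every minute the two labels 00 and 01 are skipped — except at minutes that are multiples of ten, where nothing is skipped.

20:10:38;25

Each 10-minute DF block holds 10 × 60 × 30 − 9 × 2 = 17982 frames. 2176987 ÷ 17982 → 121 full blocks, remainder 1165.
Within the partial block the first minute is 1800 frames and each further minute 1798, so 0 further minute boundaries passed. Total skipped labels = 18 × 121 + 2 × 0 = 2178.
Non-drop label index = 2176987 + 2178 = 2179165; at 30 labels/s that is 20:10:38:25, i.e. DF 20:10:38;25.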